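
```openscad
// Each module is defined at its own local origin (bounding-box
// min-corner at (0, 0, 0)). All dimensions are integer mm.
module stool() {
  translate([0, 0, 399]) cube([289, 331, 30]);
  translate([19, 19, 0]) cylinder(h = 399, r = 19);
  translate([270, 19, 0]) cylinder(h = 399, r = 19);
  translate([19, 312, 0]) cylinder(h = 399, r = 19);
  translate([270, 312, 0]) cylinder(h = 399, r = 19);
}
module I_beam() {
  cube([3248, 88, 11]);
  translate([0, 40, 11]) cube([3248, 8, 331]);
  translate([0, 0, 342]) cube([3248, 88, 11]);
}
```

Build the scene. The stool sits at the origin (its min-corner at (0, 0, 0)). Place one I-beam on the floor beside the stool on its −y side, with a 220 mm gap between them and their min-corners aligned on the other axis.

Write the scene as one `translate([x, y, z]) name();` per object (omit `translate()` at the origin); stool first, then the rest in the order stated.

stool();
translate([0, -308, 0]) I_beam();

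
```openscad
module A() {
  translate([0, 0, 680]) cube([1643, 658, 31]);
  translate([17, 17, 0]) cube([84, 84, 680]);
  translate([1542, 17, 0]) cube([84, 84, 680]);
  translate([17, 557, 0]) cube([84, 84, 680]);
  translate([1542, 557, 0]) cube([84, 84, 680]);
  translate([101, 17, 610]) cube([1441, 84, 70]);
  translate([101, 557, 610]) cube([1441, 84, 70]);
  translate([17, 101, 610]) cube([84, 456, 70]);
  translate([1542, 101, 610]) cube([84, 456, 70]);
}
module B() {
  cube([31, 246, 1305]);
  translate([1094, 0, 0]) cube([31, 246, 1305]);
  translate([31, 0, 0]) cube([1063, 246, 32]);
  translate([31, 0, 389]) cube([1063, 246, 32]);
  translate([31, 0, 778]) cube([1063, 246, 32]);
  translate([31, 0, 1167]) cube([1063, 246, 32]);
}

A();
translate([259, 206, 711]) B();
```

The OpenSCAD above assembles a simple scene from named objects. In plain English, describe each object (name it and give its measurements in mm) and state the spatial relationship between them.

A is a rectangular dining table. The top is 1643×658×31 mm with its upper surface at z = 711 mm. It stands on four 84×84 mm square legs, each inset 17 mm from the nearest pair of top edges, running from the floor to the underside of the top. Four apron rails, 84 mm thick and 70 mm tall, run between adjacent legs with their top edges flush with the underside of the top and their outer faces flush with the legs' outer faces.

B is a bookshelf 1125 mm wide overall, 246 mm deep and 1305 mm tall. The two sides are 31 mm thick vertical panels. 4 horizontal shelves of 32 mm thickness span between the inner faces of the sides; the lowest shelf sits on the floor and shelves are stacked with a clear vertical gap of 357 mm between each pair.

The bookshelf is on top of the table, centred.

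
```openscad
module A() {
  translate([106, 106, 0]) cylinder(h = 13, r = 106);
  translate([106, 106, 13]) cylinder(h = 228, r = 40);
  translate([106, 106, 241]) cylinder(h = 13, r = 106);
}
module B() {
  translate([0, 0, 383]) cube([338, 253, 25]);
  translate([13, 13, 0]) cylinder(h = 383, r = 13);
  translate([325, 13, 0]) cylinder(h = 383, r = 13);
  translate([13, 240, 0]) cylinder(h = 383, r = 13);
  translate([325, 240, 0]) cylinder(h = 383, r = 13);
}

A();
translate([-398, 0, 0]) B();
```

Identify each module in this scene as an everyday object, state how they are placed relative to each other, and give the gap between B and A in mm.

The stool's nearest face is 60 mm from the spool's −x face.

A is a spool. B is a stool. The stool is on the floor beside the spool on its −x side. The gap between the stool and the spool is 60 mm.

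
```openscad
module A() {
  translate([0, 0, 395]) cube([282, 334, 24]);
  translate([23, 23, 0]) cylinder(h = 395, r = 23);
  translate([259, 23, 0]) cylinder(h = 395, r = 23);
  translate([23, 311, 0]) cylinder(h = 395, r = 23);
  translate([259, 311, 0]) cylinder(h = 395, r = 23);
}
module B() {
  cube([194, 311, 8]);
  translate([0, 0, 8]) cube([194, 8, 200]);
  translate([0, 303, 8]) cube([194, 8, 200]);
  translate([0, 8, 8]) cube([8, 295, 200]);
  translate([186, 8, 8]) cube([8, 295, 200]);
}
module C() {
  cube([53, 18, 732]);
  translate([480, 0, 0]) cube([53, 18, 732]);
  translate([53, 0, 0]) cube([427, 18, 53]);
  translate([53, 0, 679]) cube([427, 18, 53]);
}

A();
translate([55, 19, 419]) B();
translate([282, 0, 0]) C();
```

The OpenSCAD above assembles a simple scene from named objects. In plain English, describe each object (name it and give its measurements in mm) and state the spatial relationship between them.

A is a four-legged stool. The seat is 282×334 mm, 24 mm thick, top at z = 419 mm. It stands on four round legs, each 46 mm in diameter, from z = 0 to the seat underside, each leg's axis is inset half a diameter from the nearest pair of seat edges (so the leg's bounding box is flush with the corner).

B is an open-topped rectangular box: outside dimensions 194×311×208 mm, with a uniform wall and base thickness of 8 mm. The base is a full 194×311 slab on the floor; four walls sit on top of the base. The front and back walls (the −y and +y sides) span the full width; the two side walls fit between them.

C is a picture frame with a 427×626 mm rectangular opening (x by z) and a uniform 53 mm border on every side. Frame depth is 18 mm along y. It is built from two vertical stiles running the full outside height and two horizontal rails spanning the gap between the stiles.

The open box is on top of the stool. The picture frame is against the stool's +x side, with their −y faces flush.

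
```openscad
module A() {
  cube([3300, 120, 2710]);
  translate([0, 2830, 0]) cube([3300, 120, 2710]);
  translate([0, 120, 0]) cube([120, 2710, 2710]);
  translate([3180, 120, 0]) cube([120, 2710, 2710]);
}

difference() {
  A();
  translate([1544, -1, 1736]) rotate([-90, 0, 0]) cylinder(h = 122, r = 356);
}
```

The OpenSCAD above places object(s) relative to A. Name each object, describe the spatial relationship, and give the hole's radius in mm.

The subtracted cylinder has r = 356 mm.

A is a house frame. The house frame has a circular hole through its front wall. The hole's radius is 356 mm.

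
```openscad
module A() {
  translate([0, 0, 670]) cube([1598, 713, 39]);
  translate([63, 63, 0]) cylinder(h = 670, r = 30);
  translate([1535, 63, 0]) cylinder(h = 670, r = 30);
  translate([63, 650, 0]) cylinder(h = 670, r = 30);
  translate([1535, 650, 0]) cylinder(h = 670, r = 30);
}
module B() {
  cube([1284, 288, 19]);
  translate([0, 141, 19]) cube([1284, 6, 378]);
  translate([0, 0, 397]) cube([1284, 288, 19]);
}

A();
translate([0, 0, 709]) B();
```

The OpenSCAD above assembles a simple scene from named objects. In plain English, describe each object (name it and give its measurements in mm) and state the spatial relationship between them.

A is a table with a 1598×713 mm rectangular top, 39 mm thick, top surface at z = 709 mm, supported by four round legs of 60 mm diameter, each leg's bounding box inset 33 mm from the nearest pair of top edges, running from the floor.

B is an I-beam lying along x, 1284 mm long. Overall section height 416 mm. Two flanges 288 mm wide (y) and 19 mm thick, one on the floor and one at the top; a web 6 mm thick runs between them, centred on the flange width.

The I-beam is on top of the table.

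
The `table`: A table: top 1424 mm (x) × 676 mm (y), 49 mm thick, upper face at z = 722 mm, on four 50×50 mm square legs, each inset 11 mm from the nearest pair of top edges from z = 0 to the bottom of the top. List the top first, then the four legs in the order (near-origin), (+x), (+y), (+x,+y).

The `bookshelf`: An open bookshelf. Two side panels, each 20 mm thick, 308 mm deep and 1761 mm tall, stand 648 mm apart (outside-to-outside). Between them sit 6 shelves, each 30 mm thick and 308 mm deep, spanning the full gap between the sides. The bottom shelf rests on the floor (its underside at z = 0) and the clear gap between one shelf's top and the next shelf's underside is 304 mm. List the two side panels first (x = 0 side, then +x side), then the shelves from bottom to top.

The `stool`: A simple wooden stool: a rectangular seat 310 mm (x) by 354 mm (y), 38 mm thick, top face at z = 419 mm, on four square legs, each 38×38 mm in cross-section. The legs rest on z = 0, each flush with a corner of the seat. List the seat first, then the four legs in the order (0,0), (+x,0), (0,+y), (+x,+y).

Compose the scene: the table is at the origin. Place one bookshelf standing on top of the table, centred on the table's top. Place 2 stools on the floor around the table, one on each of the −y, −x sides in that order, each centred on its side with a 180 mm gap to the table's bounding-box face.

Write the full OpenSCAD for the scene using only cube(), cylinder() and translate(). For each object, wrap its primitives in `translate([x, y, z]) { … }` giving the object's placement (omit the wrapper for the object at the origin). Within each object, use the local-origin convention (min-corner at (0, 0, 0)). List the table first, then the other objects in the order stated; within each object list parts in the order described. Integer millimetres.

translate([0, 0, 673]) cube([1424, 676, 49]);
translate([11, 11, 0]) cube([50, 50, 673]);
translate([1363, 11, 0]) cube([50, 50, 673]);
translate([11, 615, 0]) cube([50, 50, 673]);
translate([1363, 615, 0]) cube([50, 50, 673]);
translate([388, 184, 722]) {
  cube([20, 308, 1761]);
  translate([628, 0, 0]) cube([20, 308, 1761]);
  translate([20, 0, 0]) cube([608, 308, 30]);
  translate([20, 0, 334]) cube([608, 308, 30]);
  translate([20, 0, 668]) cube([608, 308, 30]);
  translate([20, 0, 1002]) cube([608, 308, 30]);
  translate([20, 0, 1336]) cube([608, 308, 30]);
  translate([20, 0, 1670]) cube([608, 308, 30]);
}
translate([557, -534, 0]) {
  translate([0, 0, 381]) cube([310, 354, 38]);
  cube([38, 38, 381]);
  translate([272, 0, 0]) cube([38, 38, 381]);
  translate([0, 316, 0]) cube([38, 38, 381]);
  translate([272, 316, 0]) cube([38, 38, 381]);
}
translate([-490, 161, 0]) {
  translate([0, 0, 381]) cube([310, 354, 38]);
  cube([38, 38, 381]);
  translate([272, 0, 0]) cube([38, 38, 381]);
  translate([0, 316, 0]) cube([38, 38, 381]);
  translate([272, 316, 0]) cube([38, 38, 381]);
}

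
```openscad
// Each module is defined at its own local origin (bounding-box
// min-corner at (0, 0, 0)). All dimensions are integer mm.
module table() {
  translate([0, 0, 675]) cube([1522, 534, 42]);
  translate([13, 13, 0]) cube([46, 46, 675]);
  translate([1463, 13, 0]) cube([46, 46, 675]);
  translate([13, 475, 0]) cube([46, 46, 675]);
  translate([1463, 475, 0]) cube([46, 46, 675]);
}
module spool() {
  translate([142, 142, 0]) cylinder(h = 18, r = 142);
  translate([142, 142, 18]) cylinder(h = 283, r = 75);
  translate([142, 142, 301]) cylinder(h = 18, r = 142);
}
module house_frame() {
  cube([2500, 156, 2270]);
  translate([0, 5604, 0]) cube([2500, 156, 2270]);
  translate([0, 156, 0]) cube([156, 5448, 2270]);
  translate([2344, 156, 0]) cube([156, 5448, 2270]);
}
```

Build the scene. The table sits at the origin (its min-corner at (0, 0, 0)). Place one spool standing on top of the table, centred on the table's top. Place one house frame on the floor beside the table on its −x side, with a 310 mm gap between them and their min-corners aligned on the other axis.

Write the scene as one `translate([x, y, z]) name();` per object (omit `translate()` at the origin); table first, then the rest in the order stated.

table();
translate([619, 125, 717]) spool();
translate([-2810, 0, 0]) house_frame();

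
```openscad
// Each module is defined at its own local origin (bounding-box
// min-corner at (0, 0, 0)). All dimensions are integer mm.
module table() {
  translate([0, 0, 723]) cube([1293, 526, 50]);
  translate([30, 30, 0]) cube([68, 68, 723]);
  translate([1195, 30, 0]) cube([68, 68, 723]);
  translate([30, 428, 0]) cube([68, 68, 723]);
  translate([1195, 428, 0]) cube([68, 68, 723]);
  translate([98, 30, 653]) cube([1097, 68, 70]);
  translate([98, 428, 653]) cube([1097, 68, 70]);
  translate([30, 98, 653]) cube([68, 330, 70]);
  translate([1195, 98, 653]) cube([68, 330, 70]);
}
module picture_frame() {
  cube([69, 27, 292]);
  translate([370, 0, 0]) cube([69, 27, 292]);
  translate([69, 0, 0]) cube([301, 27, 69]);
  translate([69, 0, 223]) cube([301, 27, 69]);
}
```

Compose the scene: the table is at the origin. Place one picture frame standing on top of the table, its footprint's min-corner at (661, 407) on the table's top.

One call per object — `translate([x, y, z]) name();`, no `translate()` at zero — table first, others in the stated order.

table();
translate([661, 407, 773]) picture_frame();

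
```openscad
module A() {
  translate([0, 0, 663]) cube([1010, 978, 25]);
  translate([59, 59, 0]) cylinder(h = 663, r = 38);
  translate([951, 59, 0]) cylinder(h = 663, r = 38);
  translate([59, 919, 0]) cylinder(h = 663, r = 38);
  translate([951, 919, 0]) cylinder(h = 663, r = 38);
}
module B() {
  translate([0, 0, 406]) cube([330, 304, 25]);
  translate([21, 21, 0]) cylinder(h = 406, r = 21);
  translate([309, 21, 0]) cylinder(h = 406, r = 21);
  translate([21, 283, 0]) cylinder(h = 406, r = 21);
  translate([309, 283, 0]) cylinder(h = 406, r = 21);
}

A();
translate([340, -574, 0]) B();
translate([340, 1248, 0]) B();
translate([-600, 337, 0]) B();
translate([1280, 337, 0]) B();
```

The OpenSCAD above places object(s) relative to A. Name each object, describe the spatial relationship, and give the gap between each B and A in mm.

A is a table. B is a stool. Four stools sit around the table at the −y, +y, −x, +x sides. The gap between each stool and the table is 270 mm.

Each stool's nearest face is 270 mm from the table's bounding box.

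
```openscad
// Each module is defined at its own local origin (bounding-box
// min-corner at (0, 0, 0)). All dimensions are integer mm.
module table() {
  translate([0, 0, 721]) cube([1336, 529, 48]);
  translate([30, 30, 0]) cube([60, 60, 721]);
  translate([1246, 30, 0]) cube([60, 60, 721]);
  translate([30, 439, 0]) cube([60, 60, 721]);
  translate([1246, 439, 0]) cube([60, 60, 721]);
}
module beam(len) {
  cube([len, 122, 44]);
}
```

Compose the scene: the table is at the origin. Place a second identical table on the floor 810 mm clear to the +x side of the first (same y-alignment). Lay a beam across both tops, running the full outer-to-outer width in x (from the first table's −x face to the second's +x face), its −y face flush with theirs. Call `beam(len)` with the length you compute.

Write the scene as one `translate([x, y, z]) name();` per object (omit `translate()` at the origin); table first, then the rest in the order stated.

table();
translate([2146, 0, 0]) table();
translate([0, 0, 769]) beam(3482);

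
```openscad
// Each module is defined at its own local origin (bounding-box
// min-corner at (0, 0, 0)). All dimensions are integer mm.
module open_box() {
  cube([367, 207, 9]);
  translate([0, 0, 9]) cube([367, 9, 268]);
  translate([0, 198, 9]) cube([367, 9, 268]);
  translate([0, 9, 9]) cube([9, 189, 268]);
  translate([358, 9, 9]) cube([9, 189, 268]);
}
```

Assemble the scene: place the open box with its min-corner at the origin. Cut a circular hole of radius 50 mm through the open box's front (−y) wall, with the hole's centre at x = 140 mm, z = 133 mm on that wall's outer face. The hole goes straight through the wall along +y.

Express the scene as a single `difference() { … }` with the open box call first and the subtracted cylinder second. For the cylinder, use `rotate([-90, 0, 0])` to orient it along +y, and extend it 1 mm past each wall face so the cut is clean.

difference() {
  open_box();
  translate([140, -1, 133]) rotate([-90, 0, 0]) cylinder(h = 11, r = 50);
}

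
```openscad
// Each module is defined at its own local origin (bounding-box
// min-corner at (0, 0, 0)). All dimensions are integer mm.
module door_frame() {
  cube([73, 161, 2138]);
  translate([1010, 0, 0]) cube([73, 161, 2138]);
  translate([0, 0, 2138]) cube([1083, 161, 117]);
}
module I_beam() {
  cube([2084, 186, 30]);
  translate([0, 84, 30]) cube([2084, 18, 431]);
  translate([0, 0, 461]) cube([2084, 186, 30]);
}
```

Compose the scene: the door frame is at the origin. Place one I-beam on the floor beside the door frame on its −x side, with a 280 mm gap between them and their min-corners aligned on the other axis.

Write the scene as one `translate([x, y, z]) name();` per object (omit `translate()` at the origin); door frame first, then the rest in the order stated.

door_frame();
translate([-2364, 0, 0]) I_beam();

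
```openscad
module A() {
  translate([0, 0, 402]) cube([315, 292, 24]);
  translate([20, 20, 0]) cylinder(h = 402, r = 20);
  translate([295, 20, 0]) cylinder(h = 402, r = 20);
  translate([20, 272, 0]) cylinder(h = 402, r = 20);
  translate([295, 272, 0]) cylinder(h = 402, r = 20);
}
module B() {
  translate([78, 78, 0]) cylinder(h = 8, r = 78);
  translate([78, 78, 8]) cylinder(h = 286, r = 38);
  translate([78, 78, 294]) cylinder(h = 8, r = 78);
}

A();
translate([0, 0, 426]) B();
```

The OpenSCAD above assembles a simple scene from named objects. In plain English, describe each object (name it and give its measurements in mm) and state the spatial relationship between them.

A is a four-legged stool. The seat is a 315×292×24 mm slab whose top surface is at z = 426 mm; four round legs, each 40 mm in diameter, run from the floor (z = 0) to the underside of the seat, each leg's axis is inset half a diameter from the nearest pair of seat edges (so the leg's bounding box is flush with the corner).

B is a spool: two coaxial disc flanges of radius 78 mm and thickness 8 mm, joined by a core cylinder of radius 38 mm and height 286 mm. The lower flange rests on z = 0 and the three cylinders share a vertical axis.

The spool is on top of the stool.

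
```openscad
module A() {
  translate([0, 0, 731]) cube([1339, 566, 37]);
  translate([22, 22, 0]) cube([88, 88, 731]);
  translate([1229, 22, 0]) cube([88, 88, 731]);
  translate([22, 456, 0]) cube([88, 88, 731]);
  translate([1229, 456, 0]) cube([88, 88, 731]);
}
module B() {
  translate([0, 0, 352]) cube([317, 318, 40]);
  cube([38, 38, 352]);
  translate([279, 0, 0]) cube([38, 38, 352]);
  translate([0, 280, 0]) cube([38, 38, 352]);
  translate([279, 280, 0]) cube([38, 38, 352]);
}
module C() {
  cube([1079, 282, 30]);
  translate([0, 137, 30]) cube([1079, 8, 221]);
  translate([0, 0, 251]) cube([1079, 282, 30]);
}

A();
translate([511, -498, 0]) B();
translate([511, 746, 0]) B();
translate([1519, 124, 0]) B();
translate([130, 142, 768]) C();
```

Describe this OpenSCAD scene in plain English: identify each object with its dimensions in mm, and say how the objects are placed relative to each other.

A is a table: top 1339 mm (x) × 566 mm (y), 37 mm thick, upper face at z = 768 mm, on four 88×88 mm square legs, each inset 22 mm from the nearest pair of top edges, running from z = 0 to the bottom of the top.

B is a four-legged stool. The seat is 317×318 mm, 40 mm thick, top at z = 392 mm. It stands on four square legs, each 38×38 mm in cross-section, from z = 0 to the seat underside, each flush with a corner of the seat.

C is an I-beam lying along x, 1079 mm long. Overall section height 281 mm. Two flanges 282 mm wide (y) and 30 mm thick, one on the floor and one at the top; a web 8 mm thick runs between them, centred on the flange width.

Three stools sit around the table at the −y, +y, +x sides. The I-beam is on top of the table, centred.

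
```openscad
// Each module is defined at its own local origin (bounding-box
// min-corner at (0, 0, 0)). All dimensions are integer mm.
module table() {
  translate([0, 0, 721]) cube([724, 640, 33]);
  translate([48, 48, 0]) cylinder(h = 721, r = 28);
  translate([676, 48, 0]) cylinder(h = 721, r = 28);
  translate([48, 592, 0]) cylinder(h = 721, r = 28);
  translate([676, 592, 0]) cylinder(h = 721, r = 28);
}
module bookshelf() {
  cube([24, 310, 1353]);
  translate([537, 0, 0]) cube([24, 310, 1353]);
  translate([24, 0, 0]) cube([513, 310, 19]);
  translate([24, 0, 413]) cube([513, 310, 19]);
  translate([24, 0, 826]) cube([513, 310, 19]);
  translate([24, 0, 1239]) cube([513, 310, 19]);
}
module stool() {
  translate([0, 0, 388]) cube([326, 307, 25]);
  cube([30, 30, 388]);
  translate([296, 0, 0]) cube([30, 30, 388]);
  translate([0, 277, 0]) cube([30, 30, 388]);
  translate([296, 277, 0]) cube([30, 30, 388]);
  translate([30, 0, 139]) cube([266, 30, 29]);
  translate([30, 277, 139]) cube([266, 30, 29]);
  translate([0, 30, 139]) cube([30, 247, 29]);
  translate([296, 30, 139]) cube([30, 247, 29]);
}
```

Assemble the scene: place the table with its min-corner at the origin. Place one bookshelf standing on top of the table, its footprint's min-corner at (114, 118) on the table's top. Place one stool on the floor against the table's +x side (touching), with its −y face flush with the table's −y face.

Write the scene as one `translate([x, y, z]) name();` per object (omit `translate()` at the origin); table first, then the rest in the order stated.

table();
translate([114, 118, 754]) bookshelf();
translate([724, 0, 0]) stool();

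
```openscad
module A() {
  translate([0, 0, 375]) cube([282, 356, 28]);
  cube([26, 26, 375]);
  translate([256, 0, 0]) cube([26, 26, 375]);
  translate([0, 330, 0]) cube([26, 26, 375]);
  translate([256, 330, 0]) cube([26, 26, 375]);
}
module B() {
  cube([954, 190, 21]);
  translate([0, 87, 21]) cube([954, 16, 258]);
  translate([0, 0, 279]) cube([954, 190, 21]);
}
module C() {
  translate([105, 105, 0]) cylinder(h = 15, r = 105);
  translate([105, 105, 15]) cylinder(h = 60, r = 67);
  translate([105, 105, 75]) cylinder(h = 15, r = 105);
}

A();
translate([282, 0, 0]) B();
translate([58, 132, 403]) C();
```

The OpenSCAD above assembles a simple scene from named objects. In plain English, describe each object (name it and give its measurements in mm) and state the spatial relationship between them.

A is a four-legged stool. The seat is a 282×356×28 mm slab whose top surface is at z = 403 mm; four square legs, each 26×26 mm in cross-section, run from the floor (z = 0) to the underside of the seat, each flush with a corner of the seat.

B is an I-beam lying along x, 954 mm long. Overall section height 300 mm. Two flanges 190 mm wide (y) and 21 mm thick, one on the floor and one at the top; a web 16 mm thick runs between them, centred on the flange width.

C is a spool: two coaxial disc flanges of radius 105 mm and thickness 15 mm, joined by a core cylinder of radius 67 mm and height 60 mm. The lower flange rests on z = 0 and the three cylinders share a vertical axis.

The I-beam is against the stool's +x side, with their −y faces flush. The spool is on top of the stool.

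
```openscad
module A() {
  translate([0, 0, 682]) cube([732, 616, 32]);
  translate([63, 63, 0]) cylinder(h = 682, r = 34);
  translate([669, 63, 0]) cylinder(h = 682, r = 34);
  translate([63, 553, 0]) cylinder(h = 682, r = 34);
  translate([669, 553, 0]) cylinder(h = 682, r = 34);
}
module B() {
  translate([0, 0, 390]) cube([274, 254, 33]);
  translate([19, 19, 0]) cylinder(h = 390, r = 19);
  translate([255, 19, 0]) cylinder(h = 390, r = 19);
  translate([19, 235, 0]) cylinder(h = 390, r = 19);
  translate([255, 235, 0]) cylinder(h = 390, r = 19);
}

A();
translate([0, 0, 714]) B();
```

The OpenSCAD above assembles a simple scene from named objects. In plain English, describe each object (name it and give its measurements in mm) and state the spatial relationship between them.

A is a rectangular dining table. The top is 732×616×32 mm with its upper surface at z = 714 mm. It stands on four round legs of 68 mm diameter, each leg's bounding box inset 29 mm from the nearest pair of top edges, running from the floor to the underside of the top.

B is a four-legged stool. The seat is 274×254 mm, 33 mm thick, top at z = 423 mm. It stands on four round legs, each 38 mm in diameter, from z = 0 to the seat underside, each leg's axis is inset half a diameter from the nearest pair of seat edges (so the leg's bounding box is flush with the corner).

The stool is on top of the table.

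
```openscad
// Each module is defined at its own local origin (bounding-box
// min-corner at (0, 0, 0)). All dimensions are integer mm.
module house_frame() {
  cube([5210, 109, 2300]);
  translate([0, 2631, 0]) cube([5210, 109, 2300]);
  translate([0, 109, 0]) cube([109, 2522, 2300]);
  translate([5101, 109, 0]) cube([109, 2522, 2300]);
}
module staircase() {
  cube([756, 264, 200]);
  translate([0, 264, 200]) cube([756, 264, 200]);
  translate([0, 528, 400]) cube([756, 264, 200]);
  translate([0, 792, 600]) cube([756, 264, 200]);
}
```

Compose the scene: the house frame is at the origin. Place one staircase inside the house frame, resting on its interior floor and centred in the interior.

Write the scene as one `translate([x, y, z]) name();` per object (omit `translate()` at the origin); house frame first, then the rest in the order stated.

house_frame();
translate([2227, 842, 0]) staircase();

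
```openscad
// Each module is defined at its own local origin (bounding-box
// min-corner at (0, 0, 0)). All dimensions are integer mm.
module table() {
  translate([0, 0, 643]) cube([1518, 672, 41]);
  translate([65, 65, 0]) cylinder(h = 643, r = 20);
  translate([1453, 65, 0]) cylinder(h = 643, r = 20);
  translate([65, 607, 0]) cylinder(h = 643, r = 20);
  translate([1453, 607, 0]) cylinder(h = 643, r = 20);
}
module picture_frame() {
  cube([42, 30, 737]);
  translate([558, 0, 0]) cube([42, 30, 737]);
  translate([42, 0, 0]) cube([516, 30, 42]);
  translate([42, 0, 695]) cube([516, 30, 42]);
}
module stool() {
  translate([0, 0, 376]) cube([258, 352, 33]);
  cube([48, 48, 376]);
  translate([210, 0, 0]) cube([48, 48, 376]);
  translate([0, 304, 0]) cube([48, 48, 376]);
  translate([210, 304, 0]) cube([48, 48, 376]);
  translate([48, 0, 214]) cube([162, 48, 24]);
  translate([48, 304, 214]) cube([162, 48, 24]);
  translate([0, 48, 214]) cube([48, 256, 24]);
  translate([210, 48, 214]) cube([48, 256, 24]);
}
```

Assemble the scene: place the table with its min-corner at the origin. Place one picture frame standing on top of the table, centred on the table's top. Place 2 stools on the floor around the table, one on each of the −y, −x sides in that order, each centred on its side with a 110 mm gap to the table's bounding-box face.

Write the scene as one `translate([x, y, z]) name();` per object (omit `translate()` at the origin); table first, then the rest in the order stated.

table();
translate([459, 321, 684]) picture_frame();
translate([630, -462, 0]) stool();
translate([-368, 160, 0]) stool();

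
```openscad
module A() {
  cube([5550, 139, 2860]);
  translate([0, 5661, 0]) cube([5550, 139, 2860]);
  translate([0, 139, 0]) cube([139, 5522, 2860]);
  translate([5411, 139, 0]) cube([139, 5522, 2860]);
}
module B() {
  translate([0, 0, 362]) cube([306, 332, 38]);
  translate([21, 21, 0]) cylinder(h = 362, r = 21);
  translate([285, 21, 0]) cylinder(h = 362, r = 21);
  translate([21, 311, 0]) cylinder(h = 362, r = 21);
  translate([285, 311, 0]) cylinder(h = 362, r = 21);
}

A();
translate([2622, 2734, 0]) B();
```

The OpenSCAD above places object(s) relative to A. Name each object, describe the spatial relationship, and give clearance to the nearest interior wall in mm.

Clearances: x = 2483, y = 2595; minimum 2483 mm.

A is a house frame. B is a stool. The stool sits inside the house frame, centred. The clearance to the nearest interior wall is 2483 mm.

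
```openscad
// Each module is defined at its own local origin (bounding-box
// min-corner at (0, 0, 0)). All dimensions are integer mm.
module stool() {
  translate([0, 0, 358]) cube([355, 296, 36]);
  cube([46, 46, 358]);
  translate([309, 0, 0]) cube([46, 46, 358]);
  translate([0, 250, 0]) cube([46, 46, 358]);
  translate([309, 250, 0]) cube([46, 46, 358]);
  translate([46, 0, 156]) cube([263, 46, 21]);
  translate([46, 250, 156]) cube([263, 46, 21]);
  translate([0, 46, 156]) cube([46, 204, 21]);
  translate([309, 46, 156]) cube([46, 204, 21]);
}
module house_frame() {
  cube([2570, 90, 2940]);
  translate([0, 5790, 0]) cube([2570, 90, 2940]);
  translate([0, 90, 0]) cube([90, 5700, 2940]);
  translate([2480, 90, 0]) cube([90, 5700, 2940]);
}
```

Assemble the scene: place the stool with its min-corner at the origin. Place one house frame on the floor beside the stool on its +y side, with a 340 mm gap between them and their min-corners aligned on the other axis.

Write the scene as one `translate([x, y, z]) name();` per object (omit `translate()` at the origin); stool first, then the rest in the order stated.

stool();
translate([0, 636, 0]) house_frame();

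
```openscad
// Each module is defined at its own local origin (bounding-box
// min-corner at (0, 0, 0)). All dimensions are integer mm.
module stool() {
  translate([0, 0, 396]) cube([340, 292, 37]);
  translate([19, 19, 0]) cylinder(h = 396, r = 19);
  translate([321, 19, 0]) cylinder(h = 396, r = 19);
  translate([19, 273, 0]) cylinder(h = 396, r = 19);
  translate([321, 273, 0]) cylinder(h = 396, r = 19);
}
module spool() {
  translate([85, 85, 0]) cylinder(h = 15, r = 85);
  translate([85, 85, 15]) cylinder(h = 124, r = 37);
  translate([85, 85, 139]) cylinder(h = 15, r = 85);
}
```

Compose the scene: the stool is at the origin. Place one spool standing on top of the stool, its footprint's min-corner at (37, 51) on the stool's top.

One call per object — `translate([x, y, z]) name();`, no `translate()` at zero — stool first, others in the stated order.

stool();
translate([37, 51, 433]) spool();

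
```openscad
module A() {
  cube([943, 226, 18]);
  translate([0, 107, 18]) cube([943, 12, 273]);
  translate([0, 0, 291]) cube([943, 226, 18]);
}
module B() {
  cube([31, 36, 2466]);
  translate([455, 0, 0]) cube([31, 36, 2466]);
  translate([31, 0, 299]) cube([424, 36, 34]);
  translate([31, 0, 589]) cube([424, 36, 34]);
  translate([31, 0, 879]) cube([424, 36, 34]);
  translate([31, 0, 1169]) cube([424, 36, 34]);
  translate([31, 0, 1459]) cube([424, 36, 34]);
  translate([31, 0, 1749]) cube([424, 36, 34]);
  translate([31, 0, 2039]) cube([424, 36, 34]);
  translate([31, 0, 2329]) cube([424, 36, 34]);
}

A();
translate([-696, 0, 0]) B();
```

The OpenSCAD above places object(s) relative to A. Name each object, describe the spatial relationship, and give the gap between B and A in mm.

The ladder's nearest face is 210 mm from the I-beam's −x face.

A is an I-beam. B is a ladder. The ladder is on the floor beside the I-beam on its −x side. The gap between the ladder and the I-beam is 210 mm.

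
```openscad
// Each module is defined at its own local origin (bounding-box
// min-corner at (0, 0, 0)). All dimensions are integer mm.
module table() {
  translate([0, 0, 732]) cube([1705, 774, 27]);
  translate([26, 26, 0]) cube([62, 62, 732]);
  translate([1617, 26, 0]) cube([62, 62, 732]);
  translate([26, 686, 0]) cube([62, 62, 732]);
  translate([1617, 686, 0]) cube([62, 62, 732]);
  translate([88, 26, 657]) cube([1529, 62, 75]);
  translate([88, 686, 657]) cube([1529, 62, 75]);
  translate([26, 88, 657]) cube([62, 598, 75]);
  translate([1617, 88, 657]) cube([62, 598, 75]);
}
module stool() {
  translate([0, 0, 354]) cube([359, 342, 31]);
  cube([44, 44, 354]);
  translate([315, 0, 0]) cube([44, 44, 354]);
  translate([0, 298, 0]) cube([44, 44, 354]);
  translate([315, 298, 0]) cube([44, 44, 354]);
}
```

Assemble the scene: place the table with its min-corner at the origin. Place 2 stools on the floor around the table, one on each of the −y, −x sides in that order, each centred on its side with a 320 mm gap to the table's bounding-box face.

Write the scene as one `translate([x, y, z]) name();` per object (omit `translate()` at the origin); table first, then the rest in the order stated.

table();
translate([673, -662, 0]) stool();
translate([-679, 216, 0]) stool();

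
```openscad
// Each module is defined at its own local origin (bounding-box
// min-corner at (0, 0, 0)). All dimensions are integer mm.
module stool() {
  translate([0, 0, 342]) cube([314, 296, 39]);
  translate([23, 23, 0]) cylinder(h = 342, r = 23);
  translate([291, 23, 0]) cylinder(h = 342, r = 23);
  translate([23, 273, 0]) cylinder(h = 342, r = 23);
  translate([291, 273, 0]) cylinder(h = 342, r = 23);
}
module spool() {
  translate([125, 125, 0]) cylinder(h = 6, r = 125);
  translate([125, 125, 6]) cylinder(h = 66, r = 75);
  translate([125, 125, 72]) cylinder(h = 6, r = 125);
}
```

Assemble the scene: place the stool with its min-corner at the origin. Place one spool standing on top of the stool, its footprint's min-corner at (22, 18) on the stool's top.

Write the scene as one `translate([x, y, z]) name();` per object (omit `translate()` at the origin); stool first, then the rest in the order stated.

stool();
translate([22, 18, 381]) spool();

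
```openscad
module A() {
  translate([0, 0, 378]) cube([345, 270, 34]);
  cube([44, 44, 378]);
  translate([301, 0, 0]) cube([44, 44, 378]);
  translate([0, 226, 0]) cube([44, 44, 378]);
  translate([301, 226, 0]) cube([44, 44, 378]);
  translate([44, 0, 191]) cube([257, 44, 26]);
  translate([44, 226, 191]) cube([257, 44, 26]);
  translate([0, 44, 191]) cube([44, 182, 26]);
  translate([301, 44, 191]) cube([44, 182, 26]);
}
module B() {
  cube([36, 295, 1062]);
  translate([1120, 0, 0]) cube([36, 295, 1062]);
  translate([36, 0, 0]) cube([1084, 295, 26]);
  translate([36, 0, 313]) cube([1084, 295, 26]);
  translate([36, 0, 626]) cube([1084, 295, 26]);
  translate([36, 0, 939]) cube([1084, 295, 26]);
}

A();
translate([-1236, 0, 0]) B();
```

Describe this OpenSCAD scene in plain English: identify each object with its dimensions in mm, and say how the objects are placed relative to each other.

A is a four-legged stool. The seat is a 345×270×34 mm slab whose top surface is at z = 412 mm; four square legs, each 44×44 mm in cross-section, run from the floor (z = 0) to the underside of the seat, each flush with a corner of the seat. Four stretchers, 44 mm wide and 26 mm tall, connect adjacent legs with their undersides at z = 191 mm, each running between the inner faces of the legs it joins and aligned with the legs' outer faces on the other axis.

B is an open bookshelf. Two side panels, each 36 mm thick, 295 mm deep and 1062 mm tall, stand 1156 mm apart (outside-to-outside). Between them sit 4 shelves, each 26 mm thick and 295 mm deep, spanning the full gap between the sides. The bottom shelf rests on the floor (its underside at z = 0) and the clear gap between one shelf's top and the next shelf's underside is 287 mm.

The bookshelf is on the floor beside the stool on its −x side.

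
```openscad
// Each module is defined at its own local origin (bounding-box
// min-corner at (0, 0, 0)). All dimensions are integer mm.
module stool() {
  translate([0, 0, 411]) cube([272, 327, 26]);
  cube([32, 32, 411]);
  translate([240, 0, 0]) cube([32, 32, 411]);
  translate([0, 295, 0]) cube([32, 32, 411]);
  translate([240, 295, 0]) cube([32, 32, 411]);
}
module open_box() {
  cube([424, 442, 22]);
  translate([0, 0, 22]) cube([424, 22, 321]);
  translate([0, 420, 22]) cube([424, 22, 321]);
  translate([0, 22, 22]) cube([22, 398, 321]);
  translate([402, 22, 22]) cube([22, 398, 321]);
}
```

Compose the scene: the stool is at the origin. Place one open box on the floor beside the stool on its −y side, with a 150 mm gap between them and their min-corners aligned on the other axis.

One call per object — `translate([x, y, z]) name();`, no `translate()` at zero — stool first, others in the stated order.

stool();
translate([0, -592, 0]) open_box();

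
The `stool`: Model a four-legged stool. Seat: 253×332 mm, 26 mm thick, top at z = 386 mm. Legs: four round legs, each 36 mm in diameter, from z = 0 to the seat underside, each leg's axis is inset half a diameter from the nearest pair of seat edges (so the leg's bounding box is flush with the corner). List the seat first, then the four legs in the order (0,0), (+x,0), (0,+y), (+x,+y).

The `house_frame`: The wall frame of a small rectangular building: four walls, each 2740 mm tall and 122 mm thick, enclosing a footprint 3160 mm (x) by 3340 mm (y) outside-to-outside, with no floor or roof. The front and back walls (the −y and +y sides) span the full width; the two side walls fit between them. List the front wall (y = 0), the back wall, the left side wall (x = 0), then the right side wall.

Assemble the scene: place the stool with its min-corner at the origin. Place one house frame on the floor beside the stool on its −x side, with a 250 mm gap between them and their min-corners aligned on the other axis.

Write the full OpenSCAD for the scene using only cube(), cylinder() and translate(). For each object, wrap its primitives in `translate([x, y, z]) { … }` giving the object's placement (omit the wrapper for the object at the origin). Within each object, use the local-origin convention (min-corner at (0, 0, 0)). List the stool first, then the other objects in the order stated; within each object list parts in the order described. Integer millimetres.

translate([0, 0, 360]) cube([253, 332, 26]);
translate([18, 18, 0]) cylinder(h = 360, r = 18);
translate([235, 18, 0]) cylinder(h = 360, r = 18);
translate([18, 314, 0]) cylinder(h = 360, r = 18);
translate([235, 314, 0]) cylinder(h = 360, r = 18);
translate([-3410, 0, 0]) {
  cube([3160, 122, 2740]);
  translate([0, 3218, 0]) cube([3160, 122, 2740]);
  translate([0, 122, 0]) cube([122, 3096, 2740]);
  translate([3038, 122, 0]) cube([122, 3096, 2740]);
}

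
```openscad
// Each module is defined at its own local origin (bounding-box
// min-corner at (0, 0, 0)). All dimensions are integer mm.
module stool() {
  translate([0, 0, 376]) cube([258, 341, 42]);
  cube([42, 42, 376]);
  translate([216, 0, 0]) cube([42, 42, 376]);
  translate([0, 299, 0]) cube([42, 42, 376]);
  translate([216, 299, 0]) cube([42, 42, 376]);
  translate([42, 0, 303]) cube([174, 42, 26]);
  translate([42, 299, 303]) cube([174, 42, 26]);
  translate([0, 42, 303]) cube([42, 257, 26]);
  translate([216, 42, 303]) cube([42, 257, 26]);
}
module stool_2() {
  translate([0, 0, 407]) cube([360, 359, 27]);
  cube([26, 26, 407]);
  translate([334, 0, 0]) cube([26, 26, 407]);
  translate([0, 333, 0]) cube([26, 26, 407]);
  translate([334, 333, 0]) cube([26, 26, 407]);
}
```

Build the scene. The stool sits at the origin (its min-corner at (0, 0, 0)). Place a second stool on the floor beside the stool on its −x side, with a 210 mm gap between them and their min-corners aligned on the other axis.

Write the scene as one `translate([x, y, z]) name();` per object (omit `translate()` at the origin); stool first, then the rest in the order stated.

stool();
translate([-570, 0, 0]) stool_2();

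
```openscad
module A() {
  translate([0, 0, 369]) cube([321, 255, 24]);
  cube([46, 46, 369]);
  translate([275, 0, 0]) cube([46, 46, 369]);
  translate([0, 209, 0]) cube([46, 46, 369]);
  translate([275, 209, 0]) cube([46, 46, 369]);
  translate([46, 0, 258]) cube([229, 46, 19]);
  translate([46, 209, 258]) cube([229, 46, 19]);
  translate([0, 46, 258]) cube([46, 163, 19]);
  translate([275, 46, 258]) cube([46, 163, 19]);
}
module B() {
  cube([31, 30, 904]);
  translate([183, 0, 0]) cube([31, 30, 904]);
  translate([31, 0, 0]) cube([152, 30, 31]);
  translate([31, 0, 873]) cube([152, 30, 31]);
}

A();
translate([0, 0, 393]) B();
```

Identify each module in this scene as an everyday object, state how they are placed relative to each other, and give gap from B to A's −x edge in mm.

The picture frame's min-x is at 0; the stool's min-x is 0; gap = 0 mm.

A is a stool. B is a picture frame. The picture frame is on top of the stool. The gap from the picture frame to the stool's −x edge is 0 mm.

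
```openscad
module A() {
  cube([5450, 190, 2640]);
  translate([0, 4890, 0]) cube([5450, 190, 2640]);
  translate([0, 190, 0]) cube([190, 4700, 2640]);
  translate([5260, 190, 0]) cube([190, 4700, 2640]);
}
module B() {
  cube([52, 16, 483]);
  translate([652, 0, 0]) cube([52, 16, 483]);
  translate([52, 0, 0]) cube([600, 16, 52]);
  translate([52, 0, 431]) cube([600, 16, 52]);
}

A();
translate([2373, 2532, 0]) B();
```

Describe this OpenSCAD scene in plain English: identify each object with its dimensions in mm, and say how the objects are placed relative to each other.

A is a box-shaped house frame (walls only): outside footprint 5450×5080 mm, wall height 2640 mm, wall thickness 190 mm. The two y-facing walls run the full x-width; the two x-facing walls fit between the inner faces of the y-facing walls.

B is a picture frame with a 600×379 mm rectangular opening (x by z) and a uniform 52 mm border on every side. Frame depth is 16 mm along y. It is built from two vertical stiles running the full outside height and two horizontal rails spanning the gap between the stiles.

The picture frame sits inside the house frame, centred.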